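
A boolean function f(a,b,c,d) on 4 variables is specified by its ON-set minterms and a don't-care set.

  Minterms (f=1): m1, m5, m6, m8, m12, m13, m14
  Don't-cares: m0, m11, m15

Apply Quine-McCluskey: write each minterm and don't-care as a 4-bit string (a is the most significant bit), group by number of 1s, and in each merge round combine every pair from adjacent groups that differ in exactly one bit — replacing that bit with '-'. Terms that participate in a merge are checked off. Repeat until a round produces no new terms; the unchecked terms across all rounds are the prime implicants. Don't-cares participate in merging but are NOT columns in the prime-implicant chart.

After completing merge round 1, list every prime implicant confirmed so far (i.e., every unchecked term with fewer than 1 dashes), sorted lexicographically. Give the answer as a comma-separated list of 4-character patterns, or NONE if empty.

NONE

size-2^0 implicants → 0000(✓)  0001(✓)  0101(✓)  0110(✓)  1000(✓)  1011(✓)  1100(✓)  1101(✓)  1110(✓)  1111(✓)
size-2^1 implicants → -000  -101  -110  0-01  000-  1-00  1-11  11-0(✓)  11-1(✓)  110-(✓)  111-(✓)
size-2^2 implicants → 11--
Unchecked terms (primes): -000, -101, -110, 0-01, 000-, 1-00, 1-11, 11--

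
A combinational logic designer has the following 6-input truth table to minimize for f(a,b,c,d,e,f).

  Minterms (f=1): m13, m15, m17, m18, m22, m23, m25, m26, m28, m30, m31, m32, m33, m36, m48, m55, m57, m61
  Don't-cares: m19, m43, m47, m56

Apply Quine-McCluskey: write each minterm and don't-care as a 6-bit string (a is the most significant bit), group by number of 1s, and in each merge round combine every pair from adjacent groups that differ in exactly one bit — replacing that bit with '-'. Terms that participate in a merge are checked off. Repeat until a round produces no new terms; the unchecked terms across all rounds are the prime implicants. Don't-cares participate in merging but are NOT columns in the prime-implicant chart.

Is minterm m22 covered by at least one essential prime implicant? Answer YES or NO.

size-2^0 implicants → 001101(✓)  001111(✓)  010001(✓)  010010(✓)  010011(✓)  010110(✓)  010111(✓)  011001(✓)  011010(✓)  011100(✓)  011110(✓)  011111(✓)  100000(✓)  100001(✓)  100100(✓)  101011(✓)  101111(✓)  110000(✓)  110111(✓)  111000(✓)  111001(✓)  111101(✓)
size-2^1 implicants → -01111  -10111  -11001  0-1111  0011-1  01-001  01-010(✓)  01-110(✓)  01-111(✓)  010-10(✓)  010-11(✓)  0100-1  01001-(✓)  01011-(✓)  011-10(✓)  0111-0  01111-(✓)  1-0000  100-00  10000-  101-11  11-000  111-01  11100-
size-2^2 implicants → 01--10  01-11-  010-1-
Unchecked terms (primes): -01111, -10111, -11001, 0-1111, 0011-1, 01--10, 01-001, 01-11-, 010-1-, 0100-1, 0111-0, 1-0000, 100-00, 10000-, 101-11, 11-000, 111-01, 11100-
Minterm coverage:
  m13 ⊆ 0011-1 [E]
  m15 ⊆ -01111,0-1111,0011-1
  m17 ⊆ 01-001,0100-1
  m18 ⊆ 01--10,010-1-
  m22 ⊆ 01--10,01-11-,010-1-
  m23 ⊆ -10111,01-11-,010-1-
  m25 ⊆ -11001,01-001
  m26 ⊆ 01--10 [E]
  m28 ⊆ 0111-0 [E]
  m30 ⊆ 01--10,01-11-,0111-0
  m31 ⊆ 0-1111,01-11-
  m32 ⊆ 1-0000,100-00,10000-
  m33 ⊆ 10000- [E]
  m36 ⊆ 100-00 [E]
  m48 ⊆ 1-0000,11-000
  m55 ⊆ -10111 [E]
  m57 ⊆ -11001,111-01,11100-
  m61 ⊆ 111-01 [E]
E = {-10111, 0011-1, 01--10, 0111-0, 100-00, 10000-, 111-01}

YES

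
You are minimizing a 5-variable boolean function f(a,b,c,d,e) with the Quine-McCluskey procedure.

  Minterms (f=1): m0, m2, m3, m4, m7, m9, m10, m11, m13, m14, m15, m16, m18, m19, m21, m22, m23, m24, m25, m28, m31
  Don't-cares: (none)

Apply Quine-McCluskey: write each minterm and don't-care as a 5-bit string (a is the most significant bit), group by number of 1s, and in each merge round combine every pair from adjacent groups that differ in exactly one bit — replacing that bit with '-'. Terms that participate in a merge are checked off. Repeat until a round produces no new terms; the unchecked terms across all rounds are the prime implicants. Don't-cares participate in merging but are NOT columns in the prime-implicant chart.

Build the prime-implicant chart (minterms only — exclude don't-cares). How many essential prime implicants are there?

[col 0] 00000*, 00010*, 00011*, 00100*, 00111*, 01001*, 01010*, 01011*, 01101*, 01110*, 01111*, 10000*, 10010*, 10011*, 10101*, 10110*, 10111*, 11000*, 11001*, 11100*, 11111*
[col 1] -0000*, -0010*, -0011*, -0111*, -1001, -1111*, 0-010*, 0-011*, 0-111*, 00-00, 00-11*, 000-0*, 0001-*, 01-01*, 01-10*, 01-11*, 010-1*, 0101-*, 011-1*, 0111-*, 1-000, 1-111*, 10-10*, 10-11*, 100-0*, 1001-*, 101-1, 1011-*, 11-00, 1100-
[col 2] --111, -0-11, -00-0, -001-, 0--11, 0-01-, 01--1, 01-1-, 10-1-
Prime implicants: --111, -0-11, -00-0, -001-, -1001, 0--11, 0-01-, 00-00, 01--1, 01-1-, 1-000, 10-1-, 101-1, 11-00, 1100-
PI chart (minterm → PIs covering it):
  0 | -00-0,00-00
  2 | -00-0,-001-,0-01-
  3 | -0-11,-001-,0--11,0-01-
  4 | 00-00  (sole → essential)
  7 | --111,-0-11,0--11
  9 | -1001,01--1
  10 | 0-01-,01-1-
  11 | 0--11,0-01-,01--1,01-1-
  13 | 01--1  (sole → essential)
  14 | 01-1-  (sole → essential)
  15 | --111,0--11,01--1,01-1-
  16 | -00-0,1-000
  18 | -00-0,-001-,10-1-
  19 | -0-11,-001-,10-1-
  21 | 101-1  (sole → essential)
  22 | 10-1-  (sole → essential)
  23 | --111,-0-11,10-1-,101-1
  24 | 1-000,11-00,1100-
  25 | -1001,1100-
  28 | 11-00  (sole → essential)
  31 | --111  (sole → essential)
Essential prime implicants: --111, 00-00, 01--1, 01-1-, 10-1-, 101-1, 11-00

7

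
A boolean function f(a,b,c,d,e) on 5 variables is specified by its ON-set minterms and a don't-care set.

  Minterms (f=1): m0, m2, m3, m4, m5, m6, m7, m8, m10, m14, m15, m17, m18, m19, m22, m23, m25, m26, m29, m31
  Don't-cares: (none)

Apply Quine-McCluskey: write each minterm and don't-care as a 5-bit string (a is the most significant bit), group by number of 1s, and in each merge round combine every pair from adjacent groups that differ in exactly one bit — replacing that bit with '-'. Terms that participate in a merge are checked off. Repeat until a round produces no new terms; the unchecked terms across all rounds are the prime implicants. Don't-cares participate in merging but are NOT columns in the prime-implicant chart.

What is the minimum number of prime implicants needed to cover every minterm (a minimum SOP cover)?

7

[col 0] 00000*, 00010*, 00011*, 00100*, 00101*, 00110*, 00111*, 01000*, 01010*, 01110*, 01111*, 10001*, 10010*, 10011*, 10110*, 10111*, 11001*, 11010*, 11101*, 11111*
[col 1] -0010*, -0011*, -0110*, -0111*, -1010*, -1111*, 0-000*, 0-010*, 0-110*, 0-111*, 00-00*, 00-10*, 00-11*, 000-0*, 0001-*, 001-0*, 001-1*, 0010-*, 0011-*, 01-10*, 010-0*, 0111-*, 1-001, 1-010*, 1-111*, 10-10*, 10-11*, 100-1, 1001-*, 1011-*, 11-01, 111-1
[col 2] --010, --111, -0-10*, -0-11*, -001-*, -011-*, 0--10, 0-0-0, 0-11-, 00--0, 00-1-*, 001--, 10-1-*
[col 3] -0-1-
Prime implicants: --010, --111, -0-1-, 0--10, 0-0-0, 0-11-, 00--0, 001--, 1-001, 100-1, 11-01, 111-1
PI chart (minterm → PIs covering it):
  0 | 0-0-0,00--0
  2 | --010,-0-1-,0--10,0-0-0,00--0
  3 | -0-1-  (sole → essential)
  4 | 00--0,001--
  5 | 001--  (sole → essential)
  6 | -0-1-,0--10,0-11-,00--0,001--
  7 | --111,-0-1-,0-11-,001--
  8 | 0-0-0  (sole → essential)
  10 | --010,0--10,0-0-0
  14 | 0--10,0-11-
  15 | --111,0-11-
  17 | 1-001,100-1
  18 | --010,-0-1-
  19 | -0-1-,100-1
  22 | -0-1-  (sole → essential)
  23 | --111,-0-1-
  25 | 1-001,11-01
  26 | --010  (sole → essential)
  29 | 11-01,111-1
  31 | --111,111-1
Essential prime implicants: --010, -0-1-, 0-0-0, 001--
Petrick residual → 0-11-, 1-001, 111-1
Minimum SOP uses 7 PIs: c'de' + b'd + a'c'e' + a'cd + a'b'c + ac'd'e + abce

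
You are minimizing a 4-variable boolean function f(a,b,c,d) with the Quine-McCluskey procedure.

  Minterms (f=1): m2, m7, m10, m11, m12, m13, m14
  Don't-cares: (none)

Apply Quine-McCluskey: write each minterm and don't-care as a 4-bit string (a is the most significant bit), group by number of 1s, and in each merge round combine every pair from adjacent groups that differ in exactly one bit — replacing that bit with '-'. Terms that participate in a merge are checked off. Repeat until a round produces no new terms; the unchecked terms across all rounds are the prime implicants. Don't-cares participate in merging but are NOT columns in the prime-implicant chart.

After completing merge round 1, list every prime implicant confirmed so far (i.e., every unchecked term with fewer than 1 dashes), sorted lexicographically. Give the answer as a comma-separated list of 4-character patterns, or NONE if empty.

0111

Round 0: 0010✓ 0111 1010✓ 1011✓ 1100✓ 1101✓ 1110✓
Round 1: -010 1-10 101- 11-0 110-
PIs = {-010, 0111, 1-10, 101-, 11-0, 110-}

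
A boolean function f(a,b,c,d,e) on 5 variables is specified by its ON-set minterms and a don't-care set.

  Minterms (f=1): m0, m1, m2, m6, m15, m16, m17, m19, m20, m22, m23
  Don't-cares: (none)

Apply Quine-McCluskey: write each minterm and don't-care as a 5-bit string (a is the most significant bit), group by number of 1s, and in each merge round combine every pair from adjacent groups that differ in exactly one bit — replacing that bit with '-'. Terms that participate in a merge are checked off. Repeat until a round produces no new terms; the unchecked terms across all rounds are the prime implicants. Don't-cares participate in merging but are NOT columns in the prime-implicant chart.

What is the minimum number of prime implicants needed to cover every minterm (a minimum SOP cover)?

size-2^0 implicants → 00000(✓)  00001(✓)  00010(✓)  00110(✓)  01111  10000(✓)  10001(✓)  10011(✓)  10100(✓)  10110(✓)  10111(✓)
size-2^1 implicants → -0000(✓)  -0001(✓)  -0110  00-10  000-0  0000-(✓)  10-00  10-11  100-1  1000-(✓)  101-0  1011-
size-2^2 implicants → -000-
Unchecked terms (primes): -000-, -0110, 00-10, 000-0, 01111, 10-00, 10-11, 100-1, 101-0, 1011-
Minterm coverage:
  m0 ⊆ -000-,000-0
  m1 ⊆ -000- [E]
  m2 ⊆ 00-10,000-0
  m6 ⊆ -0110,00-10
  m15 ⊆ 01111 [E]
  m16 ⊆ -000-,10-00
  m17 ⊆ -000-,100-1
  m19 ⊆ 10-11,100-1
  m20 ⊆ 10-00,101-0
  m22 ⊆ -0110,101-0,1011-
  m23 ⊆ 10-11,1011-
E = {-000-, 01111}
Petrick residual → 00-10, 10-11, 101-0
Cover = b'c'd' + a'b'de' + a'bcde + ab'de + ab'ce'  |cover|=5

5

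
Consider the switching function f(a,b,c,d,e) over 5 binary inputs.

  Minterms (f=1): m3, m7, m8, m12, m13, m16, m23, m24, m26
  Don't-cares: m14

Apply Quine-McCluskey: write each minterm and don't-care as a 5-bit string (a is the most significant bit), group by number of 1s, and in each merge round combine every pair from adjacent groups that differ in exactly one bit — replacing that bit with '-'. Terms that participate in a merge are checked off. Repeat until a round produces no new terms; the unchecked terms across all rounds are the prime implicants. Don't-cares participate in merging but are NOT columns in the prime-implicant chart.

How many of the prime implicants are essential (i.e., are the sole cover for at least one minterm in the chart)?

size-2^0 implicants → 00011(✓)  00111(✓)  01000(✓)  01100(✓)  01101(✓)  01110(✓)  10000(✓)  10111(✓)  11000(✓)  11010(✓)
size-2^1 implicants → -0111  -1000  00-11  01-00  011-0  0110-  1-000  110-0
Unchecked terms (primes): -0111, -1000, 00-11, 01-00, 011-0, 0110-, 1-000, 110-0
Minterm coverage:
  m3 ⊆ 00-11 [E]
  m7 ⊆ -0111,00-11
  m8 ⊆ -1000,01-00
  m12 ⊆ 01-00,011-0,0110-
  m13 ⊆ 0110- [E]
  m16 ⊆ 1-000 [E]
  m23 ⊆ -0111 [E]
  m24 ⊆ -1000,1-000,110-0
  m26 ⊆ 110-0 [E]
E = {-0111, 00-11, 0110-, 1-000, 110-0}

5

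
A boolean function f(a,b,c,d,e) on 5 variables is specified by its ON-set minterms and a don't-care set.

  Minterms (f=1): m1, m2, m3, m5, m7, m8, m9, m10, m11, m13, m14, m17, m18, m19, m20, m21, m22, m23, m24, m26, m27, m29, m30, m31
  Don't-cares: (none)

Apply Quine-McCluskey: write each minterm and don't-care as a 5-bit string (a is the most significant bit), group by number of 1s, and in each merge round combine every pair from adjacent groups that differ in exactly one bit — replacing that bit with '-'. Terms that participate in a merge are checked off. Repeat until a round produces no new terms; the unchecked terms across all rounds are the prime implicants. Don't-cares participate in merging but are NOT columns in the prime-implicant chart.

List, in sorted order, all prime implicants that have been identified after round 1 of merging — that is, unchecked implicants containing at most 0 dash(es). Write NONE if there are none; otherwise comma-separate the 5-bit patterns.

NONE

size-2^0 implicants → 00001(✓)  00010(✓)  00011(✓)  00101(✓)  00111(✓)  01000(✓)  01001(✓)  01010(✓)  01011(✓)  01101(✓)  01110(✓)  10001(✓)  10010(✓)  10011(✓)  10100(✓)  10101(✓)  10110(✓)  10111(✓)  11000(✓)  11010(✓)  11011(✓)  11101(✓)  11110(✓)  11111(✓)
size-2^1 implicants → -0001(✓)  -0010(✓)  -0011(✓)  -0101(✓)  -0111(✓)  -1000(✓)  -1010(✓)  -1011(✓)  -1101(✓)  -1110(✓)  0-001(✓)  0-010(✓)  0-011(✓)  0-101(✓)  00-01(✓)  00-11(✓)  000-1(✓)  0001-(✓)  001-1(✓)  01-01(✓)  01-10(✓)  010-0(✓)  010-1(✓)  0100-(✓)  0101-(✓)  1-010(✓)  1-011(✓)  1-101(✓)  1-110(✓)  1-111(✓)  10-01(✓)  10-10(✓)  10-11(✓)  100-1(✓)  1001-(✓)  101-0(✓)  101-1(✓)  1010-(✓)  1011-(✓)  11-10(✓)  11-11(✓)  110-0(✓)  1101-(✓)  111-1(✓)  1111-(✓)
size-2^2 implicants → --010(✓)  --011(✓)  --101  -0-01(✓)  -0-11(✓)  -00-1(✓)  -001-(✓)  -01-1(✓)  -1-10  -10-0  -101-(✓)  0--01  0-0-1  0-01-(✓)  00--1(✓)  010--  1--10(✓)  1--11(✓)  1-01-(✓)  1-1-1  1-11-(✓)  10--1(✓)  10-1-(✓)  101--  11-1-(✓)
size-2^3 implicants → --01-  -0--1  1--1-
Unchecked terms (primes): --01-, --101, -0--1, -1-10, -10-0, 0--01, 0-0-1, 010--, 1--1-, 1-1-1, 101--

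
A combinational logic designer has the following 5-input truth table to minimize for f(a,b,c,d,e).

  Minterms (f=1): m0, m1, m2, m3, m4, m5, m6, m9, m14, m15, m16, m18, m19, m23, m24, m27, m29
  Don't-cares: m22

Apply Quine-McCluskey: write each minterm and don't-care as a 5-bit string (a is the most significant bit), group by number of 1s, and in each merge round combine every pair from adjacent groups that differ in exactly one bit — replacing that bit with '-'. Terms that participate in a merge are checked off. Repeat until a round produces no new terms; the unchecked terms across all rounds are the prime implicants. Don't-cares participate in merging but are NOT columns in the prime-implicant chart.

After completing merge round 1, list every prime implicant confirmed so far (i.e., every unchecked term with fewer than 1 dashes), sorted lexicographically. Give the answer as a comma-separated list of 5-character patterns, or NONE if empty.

Round 0: 00000✓ 00001✓ 00010✓ 00011✓ 00100✓ 00101✓ 00110✓ 01001✓ 01110✓ 01111✓ 10000✓ 10010✓ 10011✓ 10110✓ 10111✓ 11000✓ 11011✓ 11101
Round 1: -0000✓ -0010✓ -0011✓ -0110✓ 0-001 0-110 00-00✓ 00-01✓ 00-10✓ 000-0✓ 000-1✓ 0000-✓ 0001-✓ 001-0✓ 0010-✓ 0111- 1-000 1-011 10-10✓ 10-11✓ 100-0✓ 1001-✓ 1011-✓
Round 2: -0-10 -00-0 -001- 00--0 00-0- 000-- 10-1-
PIs = {-0-10, -00-0, -001-, 0-001, 0-110, 00--0, 00-0-, 000--, 0111-, 1-000, 1-011, 10-1-, 11101}

11101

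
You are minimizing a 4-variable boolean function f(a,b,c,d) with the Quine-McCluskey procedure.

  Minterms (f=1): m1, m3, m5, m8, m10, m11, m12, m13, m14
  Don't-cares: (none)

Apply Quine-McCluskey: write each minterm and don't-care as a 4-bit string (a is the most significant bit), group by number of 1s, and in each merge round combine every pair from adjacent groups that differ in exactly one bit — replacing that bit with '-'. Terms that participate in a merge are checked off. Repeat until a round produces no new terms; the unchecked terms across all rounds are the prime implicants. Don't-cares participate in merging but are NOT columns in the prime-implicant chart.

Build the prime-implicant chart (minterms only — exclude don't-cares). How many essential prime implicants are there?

1

size-2^0 implicants → 0001(✓)  0011(✓)  0101(✓)  1000(✓)  1010(✓)  1011(✓)  1100(✓)  1101(✓)  1110(✓)
size-2^1 implicants → -011  -101  0-01  00-1  1-00(✓)  1-10(✓)  10-0(✓)  101-  11-0(✓)  110-
size-2^2 implicants → 1--0
Unchecked terms (primes): -011, -101, 0-01, 00-1, 1--0, 101-, 110-
Minterm coverage:
  m1 ⊆ 0-01,00-1
  m3 ⊆ -011,00-1
  m5 ⊆ -101,0-01
  m8 ⊆ 1--0 [E]
  m10 ⊆ 1--0,101-
  m11 ⊆ -011,101-
  m12 ⊆ 1--0,110-
  m13 ⊆ -101,110-
  m14 ⊆ 1--0 [E]
E = {1--0}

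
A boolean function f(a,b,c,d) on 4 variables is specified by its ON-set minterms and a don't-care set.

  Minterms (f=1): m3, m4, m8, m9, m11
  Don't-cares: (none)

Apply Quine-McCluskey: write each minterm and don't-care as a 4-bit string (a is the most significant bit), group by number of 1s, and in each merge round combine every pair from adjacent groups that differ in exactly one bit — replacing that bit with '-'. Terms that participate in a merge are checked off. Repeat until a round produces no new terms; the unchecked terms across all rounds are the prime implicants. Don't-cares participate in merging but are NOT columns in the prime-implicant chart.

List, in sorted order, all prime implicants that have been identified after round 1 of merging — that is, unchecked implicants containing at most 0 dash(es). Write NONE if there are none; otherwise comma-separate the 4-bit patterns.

0100

[col 0] 0011*, 0100, 1000*, 1001*, 1011*
[col 1] -011, 10-1, 100-
Prime implicants: -011, 0100, 10-1, 100-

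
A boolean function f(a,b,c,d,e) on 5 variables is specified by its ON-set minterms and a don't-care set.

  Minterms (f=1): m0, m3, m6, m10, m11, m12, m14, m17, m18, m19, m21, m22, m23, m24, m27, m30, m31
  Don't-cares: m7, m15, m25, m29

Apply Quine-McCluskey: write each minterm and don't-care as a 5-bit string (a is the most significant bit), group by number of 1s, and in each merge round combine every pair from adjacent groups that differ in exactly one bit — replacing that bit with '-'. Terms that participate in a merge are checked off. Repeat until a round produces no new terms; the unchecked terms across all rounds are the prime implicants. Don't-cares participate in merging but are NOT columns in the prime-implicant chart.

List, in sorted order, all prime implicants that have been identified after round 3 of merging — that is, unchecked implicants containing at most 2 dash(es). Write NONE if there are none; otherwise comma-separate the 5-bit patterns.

[col 0] 00000, 00011*, 00110*, 00111*, 01010*, 01011*, 01100*, 01110*, 01111*, 10001*, 10010*, 10011*, 10101*, 10110*, 10111*, 11000*, 11001*, 11011*, 11101*, 11110*, 11111*
[col 1] -0011*, -0110*, -0111*, -1011*, -1110*, -1111*, 0-011*, 0-110*, 0-111*, 00-11*, 0011-*, 01-10*, 01-11*, 0101-*, 011-0, 0111-*, 1-001*, 1-011*, 1-101*, 1-110*, 1-111*, 10-01*, 10-10*, 10-11*, 100-1*, 1001-*, 101-1*, 1011-*, 11-01*, 11-11*, 110-1*, 1100-, 111-1*, 1111-*
[col 2] --011*, --110*, --111*, -0-11*, -011-*, -1-11*, -111-*, 0--11*, 0-11-*, 01-1-, 1--01*, 1--11*, 1-0-1*, 1-1-1*, 1-11-*, 10--1*, 10-1-, 11--1*
[col 3] ---11, --11-, 1---1
Prime implicants: ---11, --11-, 00000, 01-1-, 011-0, 1---1, 10-1-, 1100-

00000, 01-1-, 011-0, 10-1-, 1100-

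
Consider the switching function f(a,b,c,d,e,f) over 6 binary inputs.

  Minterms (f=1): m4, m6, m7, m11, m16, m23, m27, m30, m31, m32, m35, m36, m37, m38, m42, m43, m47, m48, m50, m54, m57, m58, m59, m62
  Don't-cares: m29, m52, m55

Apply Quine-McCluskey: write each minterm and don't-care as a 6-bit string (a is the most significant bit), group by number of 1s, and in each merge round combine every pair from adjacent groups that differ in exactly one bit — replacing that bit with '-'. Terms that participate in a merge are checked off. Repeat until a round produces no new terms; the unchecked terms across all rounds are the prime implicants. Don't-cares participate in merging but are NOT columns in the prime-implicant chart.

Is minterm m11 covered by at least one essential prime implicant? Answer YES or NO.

YES

[col 0] 000100*, 000110*, 000111*, 001011*, 010000*, 010111*, 011011*, 011101*, 011110*, 011111*, 100000*, 100011*, 100100*, 100101*, 100110*, 101010*, 101011*, 101111*, 110000*, 110010*, 110100*, 110110*, 110111*, 111001*, 111010*, 111011*, 111110*
[col 1] -00100*, -00110*, -01011*, -10000, -10111, -11011*, -11110, 0-0111, 0-1011*, 0001-0*, 00011-, 01-111, 011-11, 0111-1, 01111-, 1-0000*, 1-0100*, 1-0110*, 1-1010*, 1-1011*, 10-011, 100-00*, 1001-0*, 10010-, 101-11, 10101-*, 11-010*, 11-110*, 110-00*, 110-10*, 1100-0*, 1101-0*, 11011-, 111-10*, 1110-1, 11101-*
[col 2] --1011, -001-0, 1-0-00, 1-01-0, 1-101-, 11--10, 110--0
Prime implicants: --1011, -001-0, -10000, -10111, -11110, 0-0111, 00011-, 01-111, 011-11, 0111-1, 01111-, 1-0-00, 1-01-0, 1-101-, 10-011, 10010-, 101-11, 11--10, 110--0, 11011-, 1110-1
PI chart (minterm → PIs covering it):
  4 | -001-0  (sole → essential)
  6 | -001-0,00011-
  7 | 0-0111,00011-
  11 | --1011  (sole → essential)
  16 | -10000  (sole → essential)
  23 | -10111,0-0111,01-111
  27 | --1011,011-11
  30 | -11110,01111-
  31 | 01-111,011-11,0111-1,01111-
  32 | 1-0-00  (sole → essential)
  35 | 10-011  (sole → essential)
  36 | -001-0,1-0-00,1-01-0,10010-
  37 | 10010-  (sole → essential)
  38 | -001-0,1-01-0
  42 | 1-101-  (sole → essential)
  43 | --1011,1-101-,10-011,101-11
  47 | 101-11  (sole → essential)
  48 | -10000,1-0-00,110--0
  50 | 11--10,110--0
  54 | 1-01-0,11--10,110--0,11011-
  57 | 1110-1  (sole → essential)
  58 | 1-101-,11--10
  59 | --1011,1-101-,1110-1
  62 | -11110,11--10
Essential prime implicants: --1011, -001-0, -10000, 1-0-00, 1-101-, 10-011, 10010-, 101-11, 1110-1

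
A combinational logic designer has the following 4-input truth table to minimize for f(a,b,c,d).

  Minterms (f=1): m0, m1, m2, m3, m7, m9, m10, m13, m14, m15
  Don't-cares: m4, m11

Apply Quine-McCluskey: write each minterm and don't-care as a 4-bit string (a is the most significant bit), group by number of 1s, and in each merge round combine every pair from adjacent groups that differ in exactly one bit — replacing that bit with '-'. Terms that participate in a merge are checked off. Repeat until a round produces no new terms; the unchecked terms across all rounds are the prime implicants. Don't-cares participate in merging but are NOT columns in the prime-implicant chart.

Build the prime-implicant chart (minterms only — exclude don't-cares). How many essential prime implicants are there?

3

size-2^0 implicants → 0000(✓)  0001(✓)  0010(✓)  0011(✓)  0100(✓)  0111(✓)  1001(✓)  1010(✓)  1011(✓)  1101(✓)  1110(✓)  1111(✓)
size-2^1 implicants → -001(✓)  -010(✓)  -011(✓)  -111(✓)  0-00  0-11(✓)  00-0(✓)  00-1(✓)  000-(✓)  001-(✓)  1-01(✓)  1-10(✓)  1-11(✓)  10-1(✓)  101-(✓)  11-1(✓)  111-(✓)
size-2^2 implicants → --11  -0-1  -01-  00--  1--1  1-1-
Unchecked terms (primes): --11, -0-1, -01-, 0-00, 00--, 1--1, 1-1-
Minterm coverage:
  m0 ⊆ 0-00,00--
  m1 ⊆ -0-1,00--
  m2 ⊆ -01-,00--
  m3 ⊆ --11,-0-1,-01-,00--
  m7 ⊆ --11 [E]
  m9 ⊆ -0-1,1--1
  m10 ⊆ -01-,1-1-
  m13 ⊆ 1--1 [E]
  m14 ⊆ 1-1- [E]
  m15 ⊆ --11,1--1,1-1-
E = {--11, 1--1, 1-1-}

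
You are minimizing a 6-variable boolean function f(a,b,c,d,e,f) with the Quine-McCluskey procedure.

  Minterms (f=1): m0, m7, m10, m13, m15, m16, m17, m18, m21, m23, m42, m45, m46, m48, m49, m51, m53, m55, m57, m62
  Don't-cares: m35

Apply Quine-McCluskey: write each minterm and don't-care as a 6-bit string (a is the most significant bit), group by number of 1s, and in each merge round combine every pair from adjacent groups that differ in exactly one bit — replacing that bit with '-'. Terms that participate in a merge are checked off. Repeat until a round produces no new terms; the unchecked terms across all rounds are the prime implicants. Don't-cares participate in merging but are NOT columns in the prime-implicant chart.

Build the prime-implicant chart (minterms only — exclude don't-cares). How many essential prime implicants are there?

7

size-2^0 implicants → 000000(✓)  000111(✓)  001010(✓)  001101(✓)  001111(✓)  010000(✓)  010001(✓)  010010(✓)  010101(✓)  010111(✓)  100011(✓)  101010(✓)  101101(✓)  101110(✓)  110000(✓)  110001(✓)  110011(✓)  110101(✓)  110111(✓)  111001(✓)  111110(✓)
size-2^1 implicants → -01010  -01101  -10000(✓)  -10001(✓)  -10101(✓)  -10111(✓)  0-0000  0-0111  00-111  0011-1  010-01(✓)  0100-0  01000-(✓)  0101-1(✓)  1-0011  1-1110  101-10  11-001  110-01(✓)  110-11(✓)  1100-1(✓)  11000-(✓)  1101-1(✓)
size-2^2 implicants → -10-01  -1000-  -101-1  110--1
Unchecked terms (primes): -01010, -01101, -10-01, -1000-, -101-1, 0-0000, 0-0111, 00-111, 0011-1, 0100-0, 1-0011, 1-1110, 101-10, 11-001, 110--1
Minterm coverage:
  m0 ⊆ 0-0000 [E]
  m7 ⊆ 0-0111,00-111
  m10 ⊆ -01010 [E]
  m13 ⊆ -01101,0011-1
  m15 ⊆ 00-111,0011-1
  m16 ⊆ -1000-,0-0000,0100-0
  m17 ⊆ -10-01,-1000-
  m18 ⊆ 0100-0 [E]
  m21 ⊆ -10-01,-101-1
  m23 ⊆ -101-1,0-0111
  m42 ⊆ -01010,101-10
  m45 ⊆ -01101 [E]
  m46 ⊆ 1-1110,101-10
  m48 ⊆ -1000- [E]
  m49 ⊆ -10-01,-1000-,11-001,110--1
  m51 ⊆ 1-0011,110--1
  m53 ⊆ -10-01,-101-1,110--1
  m55 ⊆ -101-1,110--1
  m57 ⊆ 11-001 [E]
  m62 ⊆ 1-1110 [E]
E = {-01010, -01101, -1000-, 0-0000, 0100-0, 1-1110, 11-001}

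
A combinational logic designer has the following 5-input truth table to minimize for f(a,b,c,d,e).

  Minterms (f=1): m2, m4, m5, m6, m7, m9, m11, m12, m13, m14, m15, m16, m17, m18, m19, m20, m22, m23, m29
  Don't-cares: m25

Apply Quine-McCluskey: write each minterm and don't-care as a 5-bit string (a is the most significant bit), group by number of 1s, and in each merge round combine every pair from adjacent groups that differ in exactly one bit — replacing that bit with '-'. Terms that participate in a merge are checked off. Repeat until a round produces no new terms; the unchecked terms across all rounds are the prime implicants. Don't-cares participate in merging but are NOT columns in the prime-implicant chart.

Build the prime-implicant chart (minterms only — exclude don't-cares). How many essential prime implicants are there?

size-2^0 implicants → 00010(✓)  00100(✓)  00101(✓)  00110(✓)  00111(✓)  01001(✓)  01011(✓)  01100(✓)  01101(✓)  01110(✓)  01111(✓)  10000(✓)  10001(✓)  10010(✓)  10011(✓)  10100(✓)  10110(✓)  10111(✓)  11001(✓)  11101(✓)
size-2^1 implicants → -0010(✓)  -0100(✓)  -0110(✓)  -0111(✓)  -1001(✓)  -1101(✓)  0-100(✓)  0-101(✓)  0-110(✓)  0-111(✓)  00-10(✓)  001-0(✓)  001-1(✓)  0010-(✓)  0011-(✓)  01-01(✓)  01-11(✓)  010-1(✓)  011-0(✓)  011-1(✓)  0110-(✓)  0111-(✓)  1-001  10-00(✓)  10-10(✓)  10-11(✓)  100-0(✓)  100-1(✓)  1000-(✓)  1001-(✓)  101-0(✓)  1011-(✓)  11-01(✓)
size-2^2 implicants → -0-10  -01-0  -011-  -1-01  0-1-0(✓)  0-1-1(✓)  0-10-(✓)  0-11-(✓)  001--(✓)  01--1  011--(✓)  10--0  10-1-  100--
size-2^3 implicants → 0-1--
Unchecked terms (primes): -0-10, -01-0, -011-, -1-01, 0-1--, 01--1, 1-001, 10--0, 10-1-, 100--
Minterm coverage:
  m2 ⊆ -0-10 [E]
  m4 ⊆ -01-0,0-1--
  m5 ⊆ 0-1-- [E]
  m6 ⊆ -0-10,-01-0,-011-,0-1--
  m7 ⊆ -011-,0-1--
  m9 ⊆ -1-01,01--1
  m11 ⊆ 01--1 [E]
  m12 ⊆ 0-1-- [E]
  m13 ⊆ -1-01,0-1--,01--1
  m14 ⊆ 0-1-- [E]
  m15 ⊆ 0-1--,01--1
  m16 ⊆ 10--0,100--
  m17 ⊆ 1-001,100--
  m18 ⊆ -0-10,10--0,10-1-,100--
  m19 ⊆ 10-1-,100--
  m20 ⊆ -01-0,10--0
  m22 ⊆ -0-10,-01-0,-011-,10--0,10-1-
  m23 ⊆ -011-,10-1-
  m29 ⊆ -1-01 [E]
E = {-0-10, -1-01, 0-1--, 01--1}

4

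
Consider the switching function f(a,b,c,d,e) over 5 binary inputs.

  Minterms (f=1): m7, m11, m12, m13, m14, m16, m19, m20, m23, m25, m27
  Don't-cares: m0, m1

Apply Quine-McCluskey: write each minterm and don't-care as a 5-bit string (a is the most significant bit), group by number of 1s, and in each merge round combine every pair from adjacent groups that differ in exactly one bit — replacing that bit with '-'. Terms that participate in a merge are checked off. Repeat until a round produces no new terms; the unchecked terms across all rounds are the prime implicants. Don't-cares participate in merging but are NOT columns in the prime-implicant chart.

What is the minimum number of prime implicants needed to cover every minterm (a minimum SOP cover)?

7

size-2^0 implicants → 00000(✓)  00001(✓)  00111(✓)  01011(✓)  01100(✓)  01101(✓)  01110(✓)  10000(✓)  10011(✓)  10100(✓)  10111(✓)  11001(✓)  11011(✓)
size-2^1 implicants → -0000  -0111  -1011  0000-  011-0  0110-  1-011  10-00  10-11  110-1
Unchecked terms (primes): -0000, -0111, -1011, 0000-, 011-0, 0110-, 1-011, 10-00, 10-11, 110-1
Minterm coverage:
  m7 ⊆ -0111 [E]
  m11 ⊆ -1011 [E]
  m12 ⊆ 011-0,0110-
  m13 ⊆ 0110- [E]
  m14 ⊆ 011-0 [E]
  m16 ⊆ -0000,10-00
  m19 ⊆ 1-011,10-11
  m20 ⊆ 10-00 [E]
  m23 ⊆ -0111,10-11
  m25 ⊆ 110-1 [E]
  m27 ⊆ -1011,1-011,110-1
E = {-0111, -1011, 011-0, 0110-, 10-00, 110-1}
Petrick residual → 1-011
Cover = b'cde + bc'de + a'bce' + a'bcd' + ac'de + ab'd'e' + abc'e  |cover|=7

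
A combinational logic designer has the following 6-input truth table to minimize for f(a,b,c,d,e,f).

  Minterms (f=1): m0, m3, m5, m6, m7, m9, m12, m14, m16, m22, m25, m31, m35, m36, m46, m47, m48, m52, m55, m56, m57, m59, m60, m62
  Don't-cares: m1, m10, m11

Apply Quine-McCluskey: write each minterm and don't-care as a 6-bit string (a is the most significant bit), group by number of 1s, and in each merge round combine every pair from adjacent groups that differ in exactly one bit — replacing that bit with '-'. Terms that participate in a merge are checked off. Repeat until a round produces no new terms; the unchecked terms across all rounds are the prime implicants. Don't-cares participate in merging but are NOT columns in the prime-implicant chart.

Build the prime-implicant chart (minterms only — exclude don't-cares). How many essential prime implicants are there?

9

Round 0: 000000✓ 000001✓ 000011✓ 000101✓ 000110✓ 000111✓ 001001✓ 001010✓ 001011✓ 001100✓ 001110✓ 010000✓ 010110✓ 011001✓ 011111 100011✓ 100100✓ 101110✓ 101111✓ 110000✓ 110100✓ 110111 111000✓ 111001✓ 111011✓ 111100✓ 111110✓
Round 1: -00011 -01110 -10000 -11001 0-0000 0-0110 0-1001 00-001✓ 00-011✓ 00-110 000-01✓ 000-11✓ 0000-1✓ 00000- 0001-1✓ 00011- 001-10 0010-1✓ 00101- 0011-0 1-0100 1-1110 10111- 11-000✓ 11-100✓ 110-00✓ 111-00✓ 1110-1 11100- 1111-0
Round 2: 00-0-1 000--1 11--00
PIs = {-00011, -01110, -10000, -11001, 0-0000, 0-0110, 0-1001, 00-0-1, 00-110, 000--1, 00000-, 00011-, 001-10, 00101-, 0011-0, 011111, 1-0100, 1-1110, 10111-, 11--00, 110111, 1110-1, 11100-, 1111-0}
Coverage chart:
  m0: 0-0000,00000-
  m3: -00011,00-0-1,000--1
  m5: 000--1 ←essential
  m6: 0-0110,00-110,00011-
  m7: 000--1,00011-
  m9: 0-1001,00-0-1
  m12: 0011-0 ←essential
  m14: -01110,00-110,001-10,0011-0
  m16: -10000,0-0000
  m22: 0-0110 ←essential
  m25: -11001,0-1001
  m31: 011111 ←essential
  m35: -00011 ←essential
  m36: 1-0100 ←essential
  m46: -01110,1-1110,10111-
  m47: 10111- ←essential
  m48: -10000,11--00
  m52: 1-0100,11--00
  m55: 110111 ←essential
  m56: 11--00,11100-
  m57: -11001,1110-1,11100-
  m59: 1110-1 ←essential
  m60: 11--00,1111-0
  m62: 1-1110,1111-0
Essential: -00011, 0-0110, 000--1, 0011-0, 011111, 1-0100, 10111-, 110111, 1110-1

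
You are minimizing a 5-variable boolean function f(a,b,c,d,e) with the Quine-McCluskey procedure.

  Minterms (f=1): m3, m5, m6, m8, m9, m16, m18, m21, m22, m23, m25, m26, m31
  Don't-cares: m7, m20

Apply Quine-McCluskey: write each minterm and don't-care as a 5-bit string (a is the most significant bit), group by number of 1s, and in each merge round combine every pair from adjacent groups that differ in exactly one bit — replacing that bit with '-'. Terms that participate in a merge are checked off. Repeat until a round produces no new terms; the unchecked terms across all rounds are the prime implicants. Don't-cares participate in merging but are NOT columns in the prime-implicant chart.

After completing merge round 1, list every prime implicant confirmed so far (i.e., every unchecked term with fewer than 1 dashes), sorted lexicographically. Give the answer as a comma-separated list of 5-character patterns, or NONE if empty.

size-2^0 implicants → 00011(✓)  00101(✓)  00110(✓)  00111(✓)  01000(✓)  01001(✓)  10000(✓)  10010(✓)  10100(✓)  10101(✓)  10110(✓)  10111(✓)  11001(✓)  11010(✓)  11111(✓)
size-2^1 implicants → -0101(✓)  -0110(✓)  -0111(✓)  -1001  00-11  001-1(✓)  0011-(✓)  0100-  1-010  1-111  10-00(✓)  10-10(✓)  100-0(✓)  101-0(✓)  101-1(✓)  1010-(✓)  1011-(✓)
size-2^2 implicants → -01-1  -011-  10--0  101--
Unchecked terms (primes): -01-1, -011-, -1001, 00-11, 0100-, 1-010, 1-111, 10--0, 101--

NONE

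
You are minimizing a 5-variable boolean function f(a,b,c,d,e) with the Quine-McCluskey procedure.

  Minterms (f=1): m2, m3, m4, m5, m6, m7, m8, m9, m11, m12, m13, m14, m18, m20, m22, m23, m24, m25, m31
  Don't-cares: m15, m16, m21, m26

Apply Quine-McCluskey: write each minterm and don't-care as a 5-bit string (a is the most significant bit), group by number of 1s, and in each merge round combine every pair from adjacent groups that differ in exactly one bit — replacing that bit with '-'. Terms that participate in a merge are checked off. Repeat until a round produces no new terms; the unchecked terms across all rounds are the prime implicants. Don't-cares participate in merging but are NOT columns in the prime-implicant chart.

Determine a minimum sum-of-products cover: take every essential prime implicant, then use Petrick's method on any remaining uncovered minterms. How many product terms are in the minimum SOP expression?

[col 0] 00010*, 00011*, 00100*, 00101*, 00110*, 00111*, 01000*, 01001*, 01011*, 01100*, 01101*, 01110*, 01111*, 10000*, 10010*, 10100*, 10101*, 10110*, 10111*, 11000*, 11001*, 11010*, 11111*
[col 1] -0010*, -0100*, -0101*, -0110*, -0111*, -1000*, -1001*, -1111*, 0-011*, 0-100*, 0-101*, 0-110*, 0-111*, 00-10*, 00-11*, 0001-*, 001-0*, 001-1*, 0010-*, 0011-*, 01-00*, 01-01*, 01-11*, 010-1*, 0100-*, 011-0*, 011-1*, 0110-*, 0111-*, 1-000*, 1-010*, 1-111*, 10-00*, 10-10*, 100-0*, 101-0*, 101-1*, 1010-*, 1011-*, 110-0*, 1100-*
[col 2] --111, -0-10, -01-0*, -01-1*, -010-*, -011-*, -100-, 0--11, 0-1-0*, 0-1-1*, 0-10-*, 0-11-*, 00-1-, 001--*, 01--1, 01-0-, 011--*, 1-0-0, 10--0, 101--*
[col 3] -01--, 0-1--
Prime implicants: --111, -0-10, -01--, -100-, 0--11, 0-1--, 00-1-, 01--1, 01-0-, 1-0-0, 10--0
PI chart (minterm → PIs covering it):
  2 | -0-10,00-1-
  3 | 0--11,00-1-
  4 | -01--,0-1--
  5 | -01--,0-1--
  6 | -0-10,-01--,0-1--,00-1-
  7 | --111,-01--,0--11,0-1--,00-1-
  8 | -100-,01-0-
  9 | -100-,01--1,01-0-
  11 | 0--11,01--1
  12 | 0-1--,01-0-
  13 | 0-1--,01--1,01-0-
  14 | 0-1--  (sole → essential)
  18 | -0-10,1-0-0,10--0
  20 | -01--,10--0
  22 | -0-10,-01--,10--0
  23 | --111,-01--
  24 | -100-,1-0-0
  25 | -100-  (sole → essential)
  31 | --111  (sole → essential)
Essential prime implicants: --111, -100-, 0-1--
Petrick residual → -0-10, -01--, 0--11
Minimum SOP uses 6 PIs: cde + b'de' + b'c + bc'd' + a'de + a'c

6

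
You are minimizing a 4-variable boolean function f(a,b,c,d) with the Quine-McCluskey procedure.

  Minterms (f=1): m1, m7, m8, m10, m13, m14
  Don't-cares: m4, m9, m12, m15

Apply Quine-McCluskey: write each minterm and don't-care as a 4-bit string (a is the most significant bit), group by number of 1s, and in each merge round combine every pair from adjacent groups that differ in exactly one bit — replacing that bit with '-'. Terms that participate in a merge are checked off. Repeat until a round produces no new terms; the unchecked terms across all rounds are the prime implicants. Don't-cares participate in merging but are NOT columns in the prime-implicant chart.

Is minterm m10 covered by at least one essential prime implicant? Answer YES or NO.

[col 0] 0001*, 0100*, 0111*, 1000*, 1001*, 1010*, 1100*, 1101*, 1110*, 1111*
[col 1] -001, -100, -111, 1-00*, 1-01*, 1-10*, 10-0*, 100-*, 11-0*, 11-1*, 110-*, 111-*
[col 2] 1--0, 1-0-, 11--
Prime implicants: -001, -100, -111, 1--0, 1-0-, 11--
PI chart (minterm → PIs covering it):
  1 | -001  (sole → essential)
  7 | -111  (sole → essential)
  8 | 1--0,1-0-
  10 | 1--0  (sole → essential)
  13 | 1-0-,11--
  14 | 1--0,11--
Essential prime implicants: -001, -111, 1--0

YES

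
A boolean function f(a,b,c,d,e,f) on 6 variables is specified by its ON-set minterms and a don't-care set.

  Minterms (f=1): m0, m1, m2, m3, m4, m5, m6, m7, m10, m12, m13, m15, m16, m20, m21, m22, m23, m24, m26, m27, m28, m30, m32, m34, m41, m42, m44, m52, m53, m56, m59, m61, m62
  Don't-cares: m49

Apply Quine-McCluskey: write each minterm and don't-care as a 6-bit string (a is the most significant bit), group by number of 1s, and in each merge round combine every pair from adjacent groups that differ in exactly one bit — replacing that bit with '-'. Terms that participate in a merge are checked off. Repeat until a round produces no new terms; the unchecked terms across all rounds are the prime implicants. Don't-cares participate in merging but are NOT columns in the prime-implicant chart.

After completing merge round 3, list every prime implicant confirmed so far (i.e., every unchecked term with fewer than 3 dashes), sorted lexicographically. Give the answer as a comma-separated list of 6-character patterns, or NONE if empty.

-0-010, -000-0, -01100, -1010-, -11000, -11011, -11110, 0--100, 0-0-00, 0-1010, 00-1-1, 00-10-, 01--00, 01-1-0, 011--0, 01101-, 101001, 11-101, 110-01

[col 0] 000000*, 000001*, 000010*, 000011*, 000100*, 000101*, 000110*, 000111*, 001010*, 001100*, 001101*, 001111*, 010000*, 010100*, 010101*, 010110*, 010111*, 011000*, 011010*, 011011*, 011100*, 011110*, 100000*, 100010*, 101001, 101010*, 101100*, 110001*, 110100*, 110101*, 111000*, 111011*, 111101*, 111110*
[col 1] -00000*, -00010*, -01010*, -01100, -10100*, -10101*, -11000, -11011, -11110, 0-0000*, 0-0100*, 0-0101*, 0-0110*, 0-0111*, 0-1010, 0-1100*, 00-010*, 00-100*, 00-101*, 00-111*, 000-00*, 000-01*, 000-10*, 000-11*, 0000-0*, 0000-1*, 00000-*, 00001-*, 0001-0*, 0001-1*, 00010-*, 00011-*, 0011-1*, 00110-*, 01-000*, 01-100*, 01-110*, 010-00*, 0101-0*, 0101-1*, 01010-*, 01011-*, 011-00*, 011-10*, 0110-0*, 01101-, 0111-0*, 10-010*, 1000-0*, 11-101, 110-01, 11010-*
[col 2] -0-010, -000-0, -1010-, 0--100, 0-0-00, 0-01-0*, 0-01-1*, 0-010-*, 0-011-*, 00-1-1, 00-10-, 000--0*, 000--1*, 000-0-*, 000-1-*, 0000--*, 0001--*, 01--00, 01-1-0, 0101--*, 011--0
[col 3] 0-01--, 000---
Prime implicants: -0-010, -000-0, -01100, -1010-, -11000, -11011, -11110, 0--100, 0-0-00, 0-01--, 0-1010, 00-1-1, 00-10-, 000---, 01--00, 01-1-0, 011--0, 01101-, 101001, 11-101, 110-01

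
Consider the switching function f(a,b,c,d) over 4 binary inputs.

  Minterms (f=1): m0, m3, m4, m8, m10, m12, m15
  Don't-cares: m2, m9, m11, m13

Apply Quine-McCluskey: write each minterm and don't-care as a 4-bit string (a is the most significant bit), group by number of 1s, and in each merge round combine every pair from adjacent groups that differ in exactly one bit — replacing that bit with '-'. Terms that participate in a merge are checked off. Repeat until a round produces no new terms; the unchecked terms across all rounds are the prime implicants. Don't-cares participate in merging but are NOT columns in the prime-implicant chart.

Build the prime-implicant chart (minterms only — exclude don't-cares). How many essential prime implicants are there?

size-2^0 implicants → 0000(✓)  0010(✓)  0011(✓)  0100(✓)  1000(✓)  1001(✓)  1010(✓)  1011(✓)  1100(✓)  1101(✓)  1111(✓)
size-2^1 implicants → -000(✓)  -010(✓)  -011(✓)  -100(✓)  0-00(✓)  00-0(✓)  001-(✓)  1-00(✓)  1-01(✓)  1-11(✓)  10-0(✓)  10-1(✓)  100-(✓)  101-(✓)  11-1(✓)  110-(✓)
size-2^2 implicants → --00  -0-0  -01-  1--1  1-0-  10--
Unchecked terms (primes): --00, -0-0, -01-, 1--1, 1-0-, 10--
Minterm coverage:
  m0 ⊆ --00,-0-0
  m3 ⊆ -01- [E]
  m4 ⊆ --00 [E]
  m8 ⊆ --00,-0-0,1-0-,10--
  m10 ⊆ -0-0,-01-,10--
  m12 ⊆ --00,1-0-
  m15 ⊆ 1--1 [E]
E = {--00, -01-, 1--1}

3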